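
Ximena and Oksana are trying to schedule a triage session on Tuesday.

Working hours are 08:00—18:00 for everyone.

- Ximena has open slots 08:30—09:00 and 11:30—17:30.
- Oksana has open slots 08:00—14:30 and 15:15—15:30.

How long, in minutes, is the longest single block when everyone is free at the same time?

180 minutes

Ximena ∩ Oksana: 08:30–09:00, 11:30–14:30, 15:15–15:30.
Common window lengths: 30, 180, 15 min; longest is 180.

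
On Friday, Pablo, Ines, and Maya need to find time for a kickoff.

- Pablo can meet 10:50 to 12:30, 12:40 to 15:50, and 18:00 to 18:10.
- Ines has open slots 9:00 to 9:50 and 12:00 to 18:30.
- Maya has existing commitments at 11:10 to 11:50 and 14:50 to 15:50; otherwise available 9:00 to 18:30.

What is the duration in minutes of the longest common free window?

130 minutes

Maya free within 09:00–18:30: 09:00–11:10, 11:50–14:50, 15:50–18:30.
Pablo ∩ Ines: 12:00–12:30, 12:40–15:50, 18:00–18:10.
Pablo ∩ Ines ∩ Maya: 12:00–12:30, 12:40–14:50, 18:00–18:10.
Common window lengths: 30, 130, 10 min; longest is 130.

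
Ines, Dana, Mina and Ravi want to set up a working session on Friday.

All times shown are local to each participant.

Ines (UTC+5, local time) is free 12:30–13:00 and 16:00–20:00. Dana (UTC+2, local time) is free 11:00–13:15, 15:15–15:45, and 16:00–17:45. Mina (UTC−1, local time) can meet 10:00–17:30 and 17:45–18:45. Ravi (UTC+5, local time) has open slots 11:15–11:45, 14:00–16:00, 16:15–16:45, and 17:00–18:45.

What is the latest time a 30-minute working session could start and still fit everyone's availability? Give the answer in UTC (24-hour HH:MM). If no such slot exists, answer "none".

13:15

Ines → UTC: 07:30–08:00, 11:00–15:00.
Dana → UTC: 09:00–11:15, 13:15–13:45, 14:00–15:45.
Mina → UTC: 11:00–18:30, 18:45–19:45.
Ravi → UTC: 06:15–06:45, 09:00–11:00, 11:15–11:45, 12:00–13:45.
Ines ∩ Dana: 11:00–11:15, 13:15–13:45, 14:00–15:00.
Ines ∩ Dana ∩ Mina: 11:00–11:15, 13:15–13:45, 14:00–15:00.
Ines ∩ Dana ∩ Mina ∩ Ravi: 13:15–13:45.
Windows ≥ 30 min: 13:15–13:45.
Latest start in the last window 13:15–13:45 is 13:45 − 30 min = 13:15.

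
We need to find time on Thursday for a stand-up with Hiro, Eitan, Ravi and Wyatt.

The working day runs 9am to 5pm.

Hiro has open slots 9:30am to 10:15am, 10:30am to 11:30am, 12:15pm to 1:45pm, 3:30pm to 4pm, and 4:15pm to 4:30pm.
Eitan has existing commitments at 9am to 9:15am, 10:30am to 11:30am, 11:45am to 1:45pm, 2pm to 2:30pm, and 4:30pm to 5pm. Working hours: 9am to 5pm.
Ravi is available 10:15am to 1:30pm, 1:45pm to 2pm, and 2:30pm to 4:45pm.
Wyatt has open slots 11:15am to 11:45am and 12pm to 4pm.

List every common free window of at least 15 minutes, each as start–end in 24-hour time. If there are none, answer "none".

15:30–16:00

Eitan free within 09:00–17:00: 09:15–10:30, 11:30–11:45, 13:45–14:00, 14:30–16:30.
Hiro ∩ Eitan: 09:30–10:15, 15:30–16:00, 16:15–16:30.
Hiro ∩ Eitan ∩ Ravi: 15:30–16:00, 16:15–16:30.
Hiro ∩ Eitan ∩ Ravi ∩ Wyatt: 15:30–16:00.
Windows ≥ 15 min: 15:30–16:00.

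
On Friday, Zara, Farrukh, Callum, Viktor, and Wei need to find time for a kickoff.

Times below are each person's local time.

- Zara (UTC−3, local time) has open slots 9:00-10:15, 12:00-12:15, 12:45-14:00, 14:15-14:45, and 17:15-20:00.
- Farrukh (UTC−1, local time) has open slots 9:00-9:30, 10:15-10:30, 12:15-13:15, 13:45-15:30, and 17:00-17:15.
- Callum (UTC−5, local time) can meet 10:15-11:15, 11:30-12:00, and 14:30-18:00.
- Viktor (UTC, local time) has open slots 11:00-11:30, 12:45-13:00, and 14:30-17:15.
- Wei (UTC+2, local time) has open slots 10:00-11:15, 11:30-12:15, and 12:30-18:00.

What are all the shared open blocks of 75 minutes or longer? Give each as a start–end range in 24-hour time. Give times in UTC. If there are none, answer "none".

none

Zara → UTC: 12:00–13:15, 15:00–15:15, 15:45–17:00, 17:15–17:45, 20:15–23:00.
Farrukh → UTC: 10:00–10:30, 11:15–11:30, 13:15–14:15, 14:45–16:30, 18:00–18:15.
Callum → UTC: 15:15–16:15, 16:30–17:00, 19:30–23:00.
Viktor → UTC: 11:00–11:30, 12:45–13:00, 14:30–17:15.
Wei → UTC: 08:00–09:15, 09:30–10:15, 10:30–16:00.
Zara ∩ Farrukh: 15:00–15:15, 15:45–16:30.
Zara ∩ Farrukh ∩ Callum: 15:45–16:15.
Zara ∩ Farrukh ∩ Callum ∩ Viktor: 15:45–16:15.
Zara ∩ Farrukh ∩ Callum ∩ Viktor ∩ Wei: 15:45–16:00.
Windows ≥ 75 min: (none).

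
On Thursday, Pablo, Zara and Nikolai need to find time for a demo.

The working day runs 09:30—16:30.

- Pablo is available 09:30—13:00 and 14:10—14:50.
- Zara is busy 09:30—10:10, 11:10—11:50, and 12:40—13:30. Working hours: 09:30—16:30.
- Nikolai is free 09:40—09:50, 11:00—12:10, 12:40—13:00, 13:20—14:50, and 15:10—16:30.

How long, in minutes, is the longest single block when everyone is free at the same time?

40 minutes

Zara free within 09:30–16:30: 10:10–11:10, 11:50–12:40, 13:30–16:30.
Pablo ∩ Zara: 10:10–11:10, 11:50–12:40, 14:10–14:50.
Pablo ∩ Zara ∩ Nikolai: 11:00–11:10, 11:50–12:10, 14:10–14:50.
Common window lengths: 10, 20, 40 min; longest is 40.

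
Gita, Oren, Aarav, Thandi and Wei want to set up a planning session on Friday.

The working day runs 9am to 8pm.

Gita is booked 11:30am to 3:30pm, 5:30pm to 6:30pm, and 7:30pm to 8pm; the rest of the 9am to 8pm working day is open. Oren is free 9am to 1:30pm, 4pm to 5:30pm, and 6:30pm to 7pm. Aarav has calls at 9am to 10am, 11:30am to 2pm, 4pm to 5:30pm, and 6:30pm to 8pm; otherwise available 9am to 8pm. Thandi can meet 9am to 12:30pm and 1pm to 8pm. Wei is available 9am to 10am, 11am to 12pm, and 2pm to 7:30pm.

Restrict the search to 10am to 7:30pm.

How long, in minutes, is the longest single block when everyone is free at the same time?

Gita free within 09:00–20:00: 09:00–11:30, 15:30–17:30, 18:30–19:30.
Aarav free within 09:00–20:00: 10:00–11:30, 14:00–16:00, 17:30–18:30.
Gita ∩ Oren: 09:00–11:30, 16:00–17:30, 18:30–19:00.
Gita ∩ Oren ∩ Aarav: 10:00–11:30.
Gita ∩ Oren ∩ Aarav ∩ Thandi: 10:00–11:30.
Gita ∩ Oren ∩ Aarav ∩ Thandi ∩ Wei: 11:00–11:30.
Restricted to 10:00–19:30: 11:00–11:30.
Single common window of 30 minutes.

30 minutes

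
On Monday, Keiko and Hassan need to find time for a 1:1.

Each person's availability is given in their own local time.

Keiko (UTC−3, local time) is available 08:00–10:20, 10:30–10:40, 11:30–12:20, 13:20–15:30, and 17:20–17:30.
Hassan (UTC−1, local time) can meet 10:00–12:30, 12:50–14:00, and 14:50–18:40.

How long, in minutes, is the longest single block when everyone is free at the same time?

Keiko → UTC: 11:00–13:20, 13:30–13:40, 14:30–15:20, 16:20–18:30, 20:20–20:30.
Hassan → UTC: 11:00–13:30, 13:50–15:00, 15:50–19:40.
Keiko ∩ Hassan: 11:00–13:20, 14:30–15:00, 16:20–18:30.
Common window lengths: 140, 30, 130 min; longest is 140.

140 minutes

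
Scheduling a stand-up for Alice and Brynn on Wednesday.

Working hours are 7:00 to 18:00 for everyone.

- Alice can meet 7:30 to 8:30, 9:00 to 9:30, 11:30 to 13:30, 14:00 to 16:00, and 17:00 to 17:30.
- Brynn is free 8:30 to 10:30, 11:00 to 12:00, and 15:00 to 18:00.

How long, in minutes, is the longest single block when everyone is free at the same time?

60 minutes

Alice ∩ Brynn: 09:00–09:30, 11:30–12:00, 15:00–16:00, 17:00–17:30.
Common window lengths: 30, 30, 60, 30 min; longest is 60.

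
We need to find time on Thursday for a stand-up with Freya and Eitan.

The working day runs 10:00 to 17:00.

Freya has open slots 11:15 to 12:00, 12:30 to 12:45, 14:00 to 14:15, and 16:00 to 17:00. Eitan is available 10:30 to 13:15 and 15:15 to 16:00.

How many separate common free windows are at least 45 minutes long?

Freya ∩ Eitan: 11:15–12:00, 12:30–12:45.
Windows ≥ 45 min: 11:15–12:00.
That's 1 window.

1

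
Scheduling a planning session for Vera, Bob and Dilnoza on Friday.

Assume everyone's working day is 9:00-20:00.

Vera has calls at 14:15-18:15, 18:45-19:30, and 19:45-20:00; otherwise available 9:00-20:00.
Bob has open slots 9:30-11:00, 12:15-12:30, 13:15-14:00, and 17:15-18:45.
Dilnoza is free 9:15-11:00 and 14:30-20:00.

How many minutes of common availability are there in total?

120 minutes

Vera free within 09:00–20:00: 09:00–14:15, 18:15–18:45, 19:30–19:45.
Vera ∩ Bob: 09:30–11:00, 12:15–12:30, 13:15–14:00, 18:15–18:45.
Vera ∩ Bob ∩ Dilnoza: 09:30–11:00, 18:15–18:45.
Total common minutes: 90 + 30 = 120.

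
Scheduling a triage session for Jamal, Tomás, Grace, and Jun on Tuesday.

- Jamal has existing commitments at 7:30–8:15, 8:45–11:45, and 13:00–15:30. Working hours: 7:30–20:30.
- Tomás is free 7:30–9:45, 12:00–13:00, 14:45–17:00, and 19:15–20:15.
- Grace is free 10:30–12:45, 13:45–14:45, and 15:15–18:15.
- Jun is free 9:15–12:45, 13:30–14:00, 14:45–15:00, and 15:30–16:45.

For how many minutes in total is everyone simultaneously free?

120 minutes

Jamal free within 07:30–20:30: 08:15–08:45, 11:45–13:00, 15:30–20:30.
Jamal ∩ Tomás: 08:15–08:45, 12:00–13:00, 15:30–17:00, 19:15–20:15.
Jamal ∩ Tomás ∩ Grace: 12:00–12:45, 15:30–17:00.
Jamal ∩ Tomás ∩ Grace ∩ Jun: 12:00–12:45, 15:30–16:45.
Total common minutes: 45 + 75 = 120.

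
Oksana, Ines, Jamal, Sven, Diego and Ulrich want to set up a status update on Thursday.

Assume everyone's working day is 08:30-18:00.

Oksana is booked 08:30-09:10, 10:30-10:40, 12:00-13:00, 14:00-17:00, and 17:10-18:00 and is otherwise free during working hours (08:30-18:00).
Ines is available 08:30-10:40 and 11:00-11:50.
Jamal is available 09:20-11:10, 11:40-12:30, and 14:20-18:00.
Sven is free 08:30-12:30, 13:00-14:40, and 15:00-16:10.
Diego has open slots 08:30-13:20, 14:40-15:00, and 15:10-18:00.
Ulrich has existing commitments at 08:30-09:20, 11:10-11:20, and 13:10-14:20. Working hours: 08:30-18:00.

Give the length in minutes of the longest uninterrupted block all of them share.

70 minutes

Oksana free within 08:30–18:00: 09:10–10:30, 10:40–12:00, 13:00–14:00, 17:00–17:10.
Ulrich free within 08:30–18:00: 09:20–11:10, 11:20–13:10, 14:20–18:00.
Oksana ∩ Ines: 09:10–10:30, 11:00–11:50.
Oksana ∩ Ines ∩ Jamal: 09:20–10:30, 11:00–11:10, 11:40–11:50.
Oksana ∩ Ines ∩ Jamal ∩ Sven: 09:20–10:30, 11:00–11:10, 11:40–11:50.
Oksana ∩ Ines ∩ Jamal ∩ Sven ∩ Diego: 09:20–10:30, 11:00–11:10, 11:40–11:50.
Oksana ∩ Ines ∩ Jamal ∩ Sven ∩ Diego ∩ Ulrich: 09:20–10:30, 11:00–11:10, 11:40–11:50.
Common window lengths: 70, 10, 10 min; longest is 70.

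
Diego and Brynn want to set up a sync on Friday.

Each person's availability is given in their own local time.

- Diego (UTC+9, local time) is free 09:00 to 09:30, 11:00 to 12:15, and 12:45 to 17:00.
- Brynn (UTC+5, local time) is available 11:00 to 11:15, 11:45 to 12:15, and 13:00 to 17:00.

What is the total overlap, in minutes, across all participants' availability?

45 minutes

Diego → UTC: 00:00–00:30, 02:00–03:15, 03:45–08:00.
Brynn → UTC: 06:00–06:15, 06:45–07:15, 08:00–12:00.
Diego ∩ Brynn: 06:00–06:15, 06:45–07:15.
Total common minutes: 15 + 30 = 45.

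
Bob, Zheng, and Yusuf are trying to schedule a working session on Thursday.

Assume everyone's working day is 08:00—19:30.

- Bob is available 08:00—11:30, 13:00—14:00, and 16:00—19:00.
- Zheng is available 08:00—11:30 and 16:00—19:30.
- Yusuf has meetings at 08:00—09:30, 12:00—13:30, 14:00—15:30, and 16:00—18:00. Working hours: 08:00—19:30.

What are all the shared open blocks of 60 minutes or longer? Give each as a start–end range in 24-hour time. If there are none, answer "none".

09:30–11:30, 18:00–19:00

Yusuf free within 08:00–19:30: 09:30–12:00, 13:30–14:00, 15:30–16:00, 18:00–19:30.
Bob ∩ Zheng: 08:00–11:30, 16:00–19:00.
Bob ∩ Zheng ∩ Yusuf: 09:30–11:30, 18:00–19:00.
Windows ≥ 60 min: 09:30–11:30, 18:00–19:00.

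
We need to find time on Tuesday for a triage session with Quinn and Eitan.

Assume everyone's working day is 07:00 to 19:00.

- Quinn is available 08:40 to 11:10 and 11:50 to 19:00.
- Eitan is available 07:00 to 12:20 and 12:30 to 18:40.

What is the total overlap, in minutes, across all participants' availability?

550 minutes

Quinn ∩ Eitan: 08:40–11:10, 11:50–12:20, 12:30–18:40.
Total common minutes: 150 + 30 + 370 = 550.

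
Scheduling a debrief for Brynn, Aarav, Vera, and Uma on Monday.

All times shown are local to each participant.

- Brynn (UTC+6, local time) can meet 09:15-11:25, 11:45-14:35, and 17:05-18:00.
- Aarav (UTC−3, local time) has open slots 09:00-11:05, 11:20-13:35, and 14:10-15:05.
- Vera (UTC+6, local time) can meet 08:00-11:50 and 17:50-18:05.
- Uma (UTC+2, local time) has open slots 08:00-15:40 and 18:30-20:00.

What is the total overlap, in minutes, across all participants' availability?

0 minutes

Brynn → UTC: 03:15–05:25, 05:45–08:35, 11:05–12:00.
Aarav → UTC: 12:00–14:05, 14:20–16:35, 17:10–18:05.
Vera → UTC: 02:00–05:50, 11:50–12:05.
Uma → UTC: 06:00–13:40, 16:30–18:00.
Brynn ∩ Aarav: (none).
Brynn ∩ Aarav ∩ Vera: (none).
Brynn ∩ Aarav ∩ Vera ∩ Uma: (none).
Total common minutes: 0.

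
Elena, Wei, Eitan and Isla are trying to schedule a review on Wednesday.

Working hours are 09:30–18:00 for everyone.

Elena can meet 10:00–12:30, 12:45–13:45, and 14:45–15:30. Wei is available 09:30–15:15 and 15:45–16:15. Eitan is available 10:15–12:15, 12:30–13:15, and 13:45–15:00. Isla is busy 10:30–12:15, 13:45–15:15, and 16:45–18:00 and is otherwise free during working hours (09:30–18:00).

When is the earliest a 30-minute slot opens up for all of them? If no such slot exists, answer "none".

Isla free within 09:30–18:00: 09:30–10:30, 12:15–13:45, 15:15–16:45.
Elena ∩ Wei: 10:00–12:30, 12:45–13:45, 14:45–15:15.
Elena ∩ Wei ∩ Eitan: 10:15–12:15, 12:45–13:15, 14:45–15:00.
Elena ∩ Wei ∩ Eitan ∩ Isla: 10:15–10:30, 12:45–13:15.
Windows ≥ 30 min: 12:45–13:15.
Earliest such window starts at 12:45.

12:45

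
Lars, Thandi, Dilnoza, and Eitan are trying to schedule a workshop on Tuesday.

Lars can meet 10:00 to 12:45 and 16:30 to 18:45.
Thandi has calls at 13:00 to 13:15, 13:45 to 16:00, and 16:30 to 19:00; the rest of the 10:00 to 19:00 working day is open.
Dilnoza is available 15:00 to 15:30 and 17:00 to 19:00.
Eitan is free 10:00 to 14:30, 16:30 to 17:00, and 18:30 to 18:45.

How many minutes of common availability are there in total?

0 minutes

Thandi free within 10:00–19:00: 10:00–13:00, 13:15–13:45, 16:00–16:30.
Lars ∩ Thandi: 10:00–12:45.
Lars ∩ Thandi ∩ Dilnoza: (none).
Lars ∩ Thandi ∩ Dilnoza ∩ Eitan: (none).
Total common minutes: 0.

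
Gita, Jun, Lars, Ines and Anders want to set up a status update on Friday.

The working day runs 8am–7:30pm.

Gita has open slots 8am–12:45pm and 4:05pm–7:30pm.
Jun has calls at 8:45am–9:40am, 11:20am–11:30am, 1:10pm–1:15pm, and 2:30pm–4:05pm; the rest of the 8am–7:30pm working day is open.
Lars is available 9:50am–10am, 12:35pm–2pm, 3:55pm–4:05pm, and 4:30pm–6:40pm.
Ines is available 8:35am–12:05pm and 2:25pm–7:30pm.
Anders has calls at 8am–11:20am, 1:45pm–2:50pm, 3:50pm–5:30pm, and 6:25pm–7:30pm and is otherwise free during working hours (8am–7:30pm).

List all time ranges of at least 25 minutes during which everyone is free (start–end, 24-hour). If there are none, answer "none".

Jun free within 08:00–19:30: 08:00–08:45, 09:40–11:20, 11:30–13:10, 13:15–14:30, 16:05–19:30.
Anders free within 08:00–19:30: 11:20–13:45, 14:50–15:50, 17:30–18:25.
Gita ∩ Jun: 08:00–08:45, 09:40–11:20, 11:30–12:45, 16:05–19:30.
Gita ∩ Jun ∩ Lars: 09:50–10:00, 12:35–12:45, 16:30–18:40.
Gita ∩ Jun ∩ Lars ∩ Ines: 09:50–10:00, 16:30–18:40.
Gita ∩ Jun ∩ Lars ∩ Ines ∩ Anders: 17:30–18:25.
Windows ≥ 25 min: 17:30–18:25.

17:30–18:25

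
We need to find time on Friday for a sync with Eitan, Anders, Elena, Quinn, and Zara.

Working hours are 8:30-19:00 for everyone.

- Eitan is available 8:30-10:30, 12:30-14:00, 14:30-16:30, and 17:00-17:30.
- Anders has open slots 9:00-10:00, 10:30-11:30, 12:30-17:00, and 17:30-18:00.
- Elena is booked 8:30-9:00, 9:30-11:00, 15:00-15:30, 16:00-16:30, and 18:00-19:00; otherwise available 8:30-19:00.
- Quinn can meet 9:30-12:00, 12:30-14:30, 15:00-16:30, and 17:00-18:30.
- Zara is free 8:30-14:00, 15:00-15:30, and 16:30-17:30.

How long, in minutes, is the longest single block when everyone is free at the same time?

Elena free within 08:30–19:00: 09:00–09:30, 11:00–15:00, 15:30–16:00, 16:30–18:00.
Eitan ∩ Anders: 09:00–10:00, 12:30–14:00, 14:30–16:30.
Eitan ∩ Anders ∩ Elena: 09:00–09:30, 12:30–14:00, 14:30–15:00, 15:30–16:00.
Eitan ∩ Anders ∩ Elena ∩ Quinn: 12:30–14:00, 15:30–16:00.
Eitan ∩ Anders ∩ Elena ∩ Quinn ∩ Zara: 12:30–14:00.
Single common window of 90 minutes.

90 minutes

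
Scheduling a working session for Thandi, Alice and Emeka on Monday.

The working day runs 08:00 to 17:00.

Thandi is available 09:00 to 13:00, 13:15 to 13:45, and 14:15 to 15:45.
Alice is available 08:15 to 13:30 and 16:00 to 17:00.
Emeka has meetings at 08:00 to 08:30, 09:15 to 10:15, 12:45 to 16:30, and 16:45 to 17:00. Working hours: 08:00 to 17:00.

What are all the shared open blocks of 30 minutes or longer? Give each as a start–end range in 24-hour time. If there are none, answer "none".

Emeka free within 08:00–17:00: 08:30–09:15, 10:15–12:45, 16:30–16:45.
Thandi ∩ Alice: 09:00–13:00, 13:15–13:30.
Thandi ∩ Alice ∩ Emeka: 09:00–09:15, 10:15–12:45.
Windows ≥ 30 min: 10:15–12:45.

10:15–12:45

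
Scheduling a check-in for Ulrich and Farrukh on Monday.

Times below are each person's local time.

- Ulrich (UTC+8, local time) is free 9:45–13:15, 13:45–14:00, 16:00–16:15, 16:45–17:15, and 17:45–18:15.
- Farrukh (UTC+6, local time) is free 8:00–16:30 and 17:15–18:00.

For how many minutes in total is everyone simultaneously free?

285 minutes

Ulrich → UTC: 01:45–05:15, 05:45–06:00, 08:00–08:15, 08:45–09:15, 09:45–10:15.
Farrukh → UTC: 02:00–10:30, 11:15–12:00.
Ulrich ∩ Farrukh: 02:00–05:15, 05:45–06:00, 08:00–08:15, 08:45–09:15, 09:45–10:15.
Total common minutes: 195 + 15 + 15 + 30 + 30 = 285.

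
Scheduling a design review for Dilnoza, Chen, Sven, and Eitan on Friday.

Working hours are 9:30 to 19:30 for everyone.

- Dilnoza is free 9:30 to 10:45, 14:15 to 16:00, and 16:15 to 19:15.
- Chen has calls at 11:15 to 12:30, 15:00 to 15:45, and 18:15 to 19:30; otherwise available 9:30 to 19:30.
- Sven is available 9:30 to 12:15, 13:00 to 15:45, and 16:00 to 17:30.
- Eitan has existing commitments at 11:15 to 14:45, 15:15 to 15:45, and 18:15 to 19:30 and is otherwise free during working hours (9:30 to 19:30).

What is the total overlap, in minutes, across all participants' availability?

165 minutes

Chen free within 09:30–19:30: 09:30–11:15, 12:30–15:00, 15:45–18:15.
Eitan free within 09:30–19:30: 09:30–11:15, 14:45–15:15, 15:45–18:15.
Dilnoza ∩ Chen: 09:30–10:45, 14:15–15:00, 15:45–16:00, 16:15–18:15.
Dilnoza ∩ Chen ∩ Sven: 09:30–10:45, 14:15–15:00, 16:15–17:30.
Dilnoza ∩ Chen ∩ Sven ∩ Eitan: 09:30–10:45, 14:45–15:00, 16:15–17:30.
Total common minutes: 75 + 15 + 75 = 165.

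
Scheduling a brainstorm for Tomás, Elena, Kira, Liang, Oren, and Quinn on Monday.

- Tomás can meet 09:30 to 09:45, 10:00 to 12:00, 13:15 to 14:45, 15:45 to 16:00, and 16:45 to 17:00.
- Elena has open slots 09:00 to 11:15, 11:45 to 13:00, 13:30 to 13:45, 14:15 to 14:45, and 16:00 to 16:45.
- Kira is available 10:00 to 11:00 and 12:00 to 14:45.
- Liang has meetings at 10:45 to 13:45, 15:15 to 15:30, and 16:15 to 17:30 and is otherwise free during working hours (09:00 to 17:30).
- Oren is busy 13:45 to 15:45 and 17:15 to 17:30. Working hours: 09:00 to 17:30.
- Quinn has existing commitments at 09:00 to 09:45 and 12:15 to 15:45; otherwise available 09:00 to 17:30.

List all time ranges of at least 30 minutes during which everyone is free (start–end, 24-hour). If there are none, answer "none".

10:00–10:45

Liang free within 09:00–17:30: 09:00–10:45, 13:45–15:15, 15:30–16:15.
Oren free within 09:00–17:30: 09:00–13:45, 15:45–17:15.
Quinn free within 09:00–17:30: 09:45–12:15, 15:45–17:30.
Tomás ∩ Elena: 09:30–09:45, 10:00–11:15, 11:45–12:00, 13:30–13:45, 14:15–14:45.
Tomás ∩ Elena ∩ Kira: 10:00–11:00, 13:30–13:45, 14:15–14:45.
Tomás ∩ Elena ∩ Kira ∩ Liang: 10:00–10:45, 14:15–14:45.
Tomás ∩ Elena ∩ Kira ∩ Liang ∩ Oren: 10:00–10:45.
Tomás ∩ Elena ∩ Kira ∩ Liang ∩ Oren ∩ Quinn: 10:00–10:45.
Windows ≥ 30 min: 10:00–10:45.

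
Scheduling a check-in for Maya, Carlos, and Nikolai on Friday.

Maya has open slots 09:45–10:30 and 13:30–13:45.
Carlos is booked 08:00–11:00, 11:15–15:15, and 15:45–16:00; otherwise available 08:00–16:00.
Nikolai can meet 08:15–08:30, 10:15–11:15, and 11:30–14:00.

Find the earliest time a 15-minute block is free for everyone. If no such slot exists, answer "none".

none

Carlos free within 08:00–16:00: 11:00–11:15, 15:15–15:45.
Maya ∩ Carlos: (none).
Maya ∩ Carlos ∩ Nikolai: (none).
Windows ≥ 15 min: (none).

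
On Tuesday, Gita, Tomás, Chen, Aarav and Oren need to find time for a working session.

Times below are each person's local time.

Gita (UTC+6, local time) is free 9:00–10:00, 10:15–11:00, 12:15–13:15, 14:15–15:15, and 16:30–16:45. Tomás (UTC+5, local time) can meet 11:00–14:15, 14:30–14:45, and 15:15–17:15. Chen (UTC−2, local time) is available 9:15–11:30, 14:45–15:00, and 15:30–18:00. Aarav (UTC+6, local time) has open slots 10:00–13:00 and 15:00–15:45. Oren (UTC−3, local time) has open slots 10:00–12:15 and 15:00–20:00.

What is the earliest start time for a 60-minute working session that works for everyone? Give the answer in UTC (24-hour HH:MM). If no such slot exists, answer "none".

Gita → UTC: 03:00–04:00, 04:15–05:00, 06:15–07:15, 08:15–09:15, 10:30–10:45.
Tomás → UTC: 06:00–09:15, 09:30–09:45, 10:15–12:15.
Chen → UTC: 11:15–13:30, 16:45–17:00, 17:30–20:00.
Aarav → UTC: 04:00–07:00, 09:00–09:45.
Oren → UTC: 13:00–15:15, 18:00–23:00.
Gita ∩ Tomás: 06:15–07:15, 08:15–09:15, 10:30–10:45.
Gita ∩ Tomás ∩ Chen: (none).
Gita ∩ Tomás ∩ Chen ∩ Aarav: (none).
Gita ∩ Tomás ∩ Chen ∩ Aarav ∩ Oren: (none).
Windows ≥ 60 min: (none).

none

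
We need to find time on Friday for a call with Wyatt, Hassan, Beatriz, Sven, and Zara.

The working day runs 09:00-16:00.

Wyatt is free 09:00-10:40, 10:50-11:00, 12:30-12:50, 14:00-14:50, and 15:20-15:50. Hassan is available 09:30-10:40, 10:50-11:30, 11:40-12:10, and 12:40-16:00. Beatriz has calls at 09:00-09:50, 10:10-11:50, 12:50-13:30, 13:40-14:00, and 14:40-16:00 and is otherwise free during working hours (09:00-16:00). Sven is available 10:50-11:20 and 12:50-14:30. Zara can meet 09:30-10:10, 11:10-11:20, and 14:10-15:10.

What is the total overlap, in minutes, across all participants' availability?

Beatriz free within 09:00–16:00: 09:50–10:10, 11:50–12:50, 13:30–13:40, 14:00–14:40.
Wyatt ∩ Hassan: 09:30–10:40, 10:50–11:00, 12:40–12:50, 14:00–14:50, 15:20–15:50.
Wyatt ∩ Hassan ∩ Beatriz: 09:50–10:10, 12:40–12:50, 14:00–14:40.
Wyatt ∩ Hassan ∩ Beatriz ∩ Sven: 14:00–14:30.
Wyatt ∩ Hassan ∩ Beatriz ∩ Sven ∩ Zara: 14:10–14:30.
Total common minutes: 20.

20 minutes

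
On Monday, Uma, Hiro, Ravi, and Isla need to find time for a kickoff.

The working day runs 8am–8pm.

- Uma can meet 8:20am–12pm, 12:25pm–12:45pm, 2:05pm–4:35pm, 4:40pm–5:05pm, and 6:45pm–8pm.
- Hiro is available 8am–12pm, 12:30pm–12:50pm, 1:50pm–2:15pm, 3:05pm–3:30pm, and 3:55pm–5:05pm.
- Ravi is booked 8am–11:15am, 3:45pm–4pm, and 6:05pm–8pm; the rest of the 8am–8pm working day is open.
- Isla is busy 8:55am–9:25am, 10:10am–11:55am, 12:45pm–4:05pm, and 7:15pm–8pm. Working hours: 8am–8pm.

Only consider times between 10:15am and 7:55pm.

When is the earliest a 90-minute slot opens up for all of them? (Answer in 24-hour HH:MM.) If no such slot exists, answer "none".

Ravi free within 08:00–20:00: 11:15–15:45, 16:00–18:05.
Isla free within 08:00–20:00: 08:00–08:55, 09:25–10:10, 11:55–12:45, 16:05–19:15.
Uma ∩ Hiro: 08:20–12:00, 12:30–12:45, 14:05–14:15, 15:05–15:30, 15:55–16:35, 16:40–17:05.
Uma ∩ Hiro ∩ Ravi: 11:15–12:00, 12:30–12:45, 14:05–14:15, 15:05–15:30, 16:00–16:35, 16:40–17:05.
Uma ∩ Hiro ∩ Ravi ∩ Isla: 11:55–12:00, 12:30–12:45, 16:05–16:35, 16:40–17:05.
Restricted to 10:15–19:55: 11:55–12:00, 12:30–12:45, 16:05–16:35, 16:40–17:05.
Windows ≥ 90 min: (none).

none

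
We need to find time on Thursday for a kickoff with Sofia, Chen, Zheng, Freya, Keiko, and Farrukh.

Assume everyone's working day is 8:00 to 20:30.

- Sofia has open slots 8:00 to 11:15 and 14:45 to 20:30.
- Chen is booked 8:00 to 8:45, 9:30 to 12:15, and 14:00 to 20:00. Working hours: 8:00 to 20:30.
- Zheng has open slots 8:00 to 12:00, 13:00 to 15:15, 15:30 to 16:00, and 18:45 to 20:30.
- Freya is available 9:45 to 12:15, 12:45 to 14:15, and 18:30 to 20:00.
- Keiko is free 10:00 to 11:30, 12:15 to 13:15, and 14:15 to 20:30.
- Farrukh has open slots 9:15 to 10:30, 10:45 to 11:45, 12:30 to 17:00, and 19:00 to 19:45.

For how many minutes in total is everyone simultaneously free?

Chen free within 08:00–20:30: 08:45–09:30, 12:15–14:00, 20:00–20:30.
Sofia ∩ Chen: 08:45–09:30, 20:00–20:30.
Sofia ∩ Chen ∩ Zheng: 08:45–09:30, 20:00–20:30.
Sofia ∩ Chen ∩ Zheng ∩ Freya: (none).
Sofia ∩ Chen ∩ Zheng ∩ Freya ∩ Keiko: (none).
Sofia ∩ Chen ∩ Zheng ∩ Freya ∩ Keiko ∩ Farrukh: (none).
Total common minutes: 0.

0 minutes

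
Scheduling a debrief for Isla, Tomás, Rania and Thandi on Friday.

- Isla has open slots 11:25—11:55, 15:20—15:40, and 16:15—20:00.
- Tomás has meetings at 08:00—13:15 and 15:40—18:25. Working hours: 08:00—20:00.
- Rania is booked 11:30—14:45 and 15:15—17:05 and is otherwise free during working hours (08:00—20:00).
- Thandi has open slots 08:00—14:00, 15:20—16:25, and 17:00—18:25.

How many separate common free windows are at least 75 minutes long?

Tomás free within 08:00–20:00: 13:15–15:40, 18:25–20:00.
Rania free within 08:00–20:00: 08:00–11:30, 14:45–15:15, 17:05–20:00.
Isla ∩ Tomás: 15:20–15:40, 18:25–20:00.
Isla ∩ Tomás ∩ Rania: 18:25–20:00.
Isla ∩ Tomás ∩ Rania ∩ Thandi: (none).
Windows ≥ 75 min: (none).
That's 0 windows.

0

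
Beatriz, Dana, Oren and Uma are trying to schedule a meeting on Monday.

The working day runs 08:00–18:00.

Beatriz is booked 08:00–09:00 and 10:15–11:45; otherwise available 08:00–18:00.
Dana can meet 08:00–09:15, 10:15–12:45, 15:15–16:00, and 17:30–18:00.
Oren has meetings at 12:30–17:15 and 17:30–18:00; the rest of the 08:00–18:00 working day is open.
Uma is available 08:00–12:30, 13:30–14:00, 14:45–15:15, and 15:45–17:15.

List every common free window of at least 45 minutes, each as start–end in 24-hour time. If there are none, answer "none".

Beatriz free within 08:00–18:00: 09:00–10:15, 11:45–18:00.
Oren free within 08:00–18:00: 08:00–12:30, 17:15–17:30.
Beatriz ∩ Dana: 09:00–09:15, 11:45–12:45, 15:15–16:00, 17:30–18:00.
Beatriz ∩ Dana ∩ Oren: 09:00–09:15, 11:45–12:30.
Beatriz ∩ Dana ∩ Oren ∩ Uma: 09:00–09:15, 11:45–12:30.
Windows ≥ 45 min: 11:45–12:30.

11:45–12:30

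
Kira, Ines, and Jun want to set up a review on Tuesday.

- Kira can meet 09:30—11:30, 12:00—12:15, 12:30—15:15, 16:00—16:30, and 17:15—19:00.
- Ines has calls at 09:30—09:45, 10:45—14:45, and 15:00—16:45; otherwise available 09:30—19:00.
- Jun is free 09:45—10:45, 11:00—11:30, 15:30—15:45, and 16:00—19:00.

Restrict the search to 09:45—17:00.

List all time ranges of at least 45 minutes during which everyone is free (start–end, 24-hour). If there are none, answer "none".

Ines free within 09:30–19:00: 09:45–10:45, 14:45–15:00, 16:45–19:00.
Kira ∩ Ines: 09:45–10:45, 14:45–15:00, 17:15–19:00.
Kira ∩ Ines ∩ Jun: 09:45–10:45, 17:15–19:00.
Restricted to 09:45–17:00: 09:45–10:45.
Windows ≥ 45 min: 09:45–10:45.

09:45–10:45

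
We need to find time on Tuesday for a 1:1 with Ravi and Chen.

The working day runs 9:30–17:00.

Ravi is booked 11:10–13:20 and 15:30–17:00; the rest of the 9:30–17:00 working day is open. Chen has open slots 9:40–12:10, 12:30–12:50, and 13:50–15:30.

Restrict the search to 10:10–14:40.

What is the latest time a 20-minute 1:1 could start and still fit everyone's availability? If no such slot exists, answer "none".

14:20

Ravi free within 09:30–17:00: 09:30–11:10, 13:20–15:30.
Ravi ∩ Chen: 09:40–11:10, 13:50–15:30.
Restricted to 10:10–14:40: 10:10–11:10, 13:50–14:40.
Windows ≥ 20 min: 10:10–11:10, 13:50–14:40.
Latest start in the last window 13:50–14:40 is 14:40 − 20 min = 14:20.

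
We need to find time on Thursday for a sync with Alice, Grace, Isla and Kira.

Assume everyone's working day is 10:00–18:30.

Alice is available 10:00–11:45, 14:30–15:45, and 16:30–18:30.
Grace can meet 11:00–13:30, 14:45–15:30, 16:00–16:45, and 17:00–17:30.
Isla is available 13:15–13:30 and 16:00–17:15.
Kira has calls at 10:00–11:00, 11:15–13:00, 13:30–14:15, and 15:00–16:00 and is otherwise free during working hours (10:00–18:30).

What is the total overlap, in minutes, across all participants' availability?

Kira free within 10:00–18:30: 11:00–11:15, 13:00–13:30, 14:15–15:00, 16:00–18:30.
Alice ∩ Grace: 11:00–11:45, 14:45–15:30, 16:30–16:45, 17:00–17:30.
Alice ∩ Grace ∩ Isla: 16:30–16:45, 17:00–17:15.
Alice ∩ Grace ∩ Isla ∩ Kira: 16:30–16:45, 17:00–17:15.
Total common minutes: 15 + 15 = 30.

30 minutes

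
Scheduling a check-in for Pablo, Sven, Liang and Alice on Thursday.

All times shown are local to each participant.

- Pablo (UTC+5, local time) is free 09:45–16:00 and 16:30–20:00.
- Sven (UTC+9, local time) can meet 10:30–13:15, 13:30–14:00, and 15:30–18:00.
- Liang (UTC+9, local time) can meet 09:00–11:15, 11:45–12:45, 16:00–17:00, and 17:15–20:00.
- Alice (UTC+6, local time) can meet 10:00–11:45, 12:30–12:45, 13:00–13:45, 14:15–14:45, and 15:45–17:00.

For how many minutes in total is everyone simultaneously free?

Pablo → UTC: 04:45–11:00, 11:30–15:00.
Sven → UTC: 01:30–04:15, 04:30–05:00, 06:30–09:00.
Liang → UTC: 00:00–02:15, 02:45–03:45, 07:00–08:00, 08:15–11:00.
Alice → UTC: 04:00–05:45, 06:30–06:45, 07:00–07:45, 08:15–08:45, 09:45–11:00.
Pablo ∩ Sven: 04:45–05:00, 06:30–09:00.
Pablo ∩ Sven ∩ Liang: 07:00–08:00, 08:15–09:00.
Pablo ∩ Sven ∩ Liang ∩ Alice: 07:00–07:45, 08:15–08:45.
Total common minutes: 45 + 30 = 75.

75 minutes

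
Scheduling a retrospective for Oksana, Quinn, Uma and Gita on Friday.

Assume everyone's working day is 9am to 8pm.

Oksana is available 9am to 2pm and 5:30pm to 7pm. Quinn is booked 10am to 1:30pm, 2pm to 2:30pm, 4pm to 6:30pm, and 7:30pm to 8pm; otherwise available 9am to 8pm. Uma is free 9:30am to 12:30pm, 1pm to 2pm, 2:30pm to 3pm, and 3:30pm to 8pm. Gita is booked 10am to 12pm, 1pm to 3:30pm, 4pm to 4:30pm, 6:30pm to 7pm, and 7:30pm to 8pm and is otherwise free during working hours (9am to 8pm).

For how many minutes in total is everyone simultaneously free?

30 minutes

Quinn free within 09:00–20:00: 09:00–10:00, 13:30–14:00, 14:30–16:00, 18:30–19:30.
Gita free within 09:00–20:00: 09:00–10:00, 12:00–13:00, 15:30–16:00, 16:30–18:30, 19:00–19:30.
Oksana ∩ Quinn: 09:00–10:00, 13:30–14:00, 18:30–19:00.
Oksana ∩ Quinn ∩ Uma: 09:30–10:00, 13:30–14:00, 18:30–19:00.
Oksana ∩ Quinn ∩ Uma ∩ Gita: 09:30–10:00.
Total common minutes: 30.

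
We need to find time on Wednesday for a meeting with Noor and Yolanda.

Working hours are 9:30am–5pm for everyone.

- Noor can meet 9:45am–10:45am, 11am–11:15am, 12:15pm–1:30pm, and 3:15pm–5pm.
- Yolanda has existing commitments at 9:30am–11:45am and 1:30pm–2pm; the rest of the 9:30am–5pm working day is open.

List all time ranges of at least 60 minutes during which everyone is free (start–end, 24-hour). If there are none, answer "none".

12:15–13:30, 15:15–17:00

Yolanda free within 09:30–17:00: 11:45–13:30, 14:00–17:00.
Noor ∩ Yolanda: 12:15–13:30, 15:15–17:00.
Windows ≥ 60 min: 12:15–13:30, 15:15–17:00.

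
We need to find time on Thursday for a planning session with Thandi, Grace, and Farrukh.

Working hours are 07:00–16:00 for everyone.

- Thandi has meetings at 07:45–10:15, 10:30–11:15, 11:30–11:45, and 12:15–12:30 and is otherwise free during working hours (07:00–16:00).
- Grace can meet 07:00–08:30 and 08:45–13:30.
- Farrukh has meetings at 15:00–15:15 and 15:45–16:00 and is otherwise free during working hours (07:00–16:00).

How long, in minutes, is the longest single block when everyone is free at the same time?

Thandi free within 07:00–16:00: 07:00–07:45, 10:15–10:30, 11:15–11:30, 11:45–12:15, 12:30–16:00.
Farrukh free within 07:00–16:00: 07:00–15:00, 15:15–15:45.
Thandi ∩ Grace: 07:00–07:45, 10:15–10:30, 11:15–11:30, 11:45–12:15, 12:30–13:30.
Thandi ∩ Grace ∩ Farrukh: 07:00–07:45, 10:15–10:30, 11:15–11:30, 11:45–12:15, 12:30–13:30.
Common window lengths: 45, 15, 15, 30, 60 min; longest is 60.

60 minutes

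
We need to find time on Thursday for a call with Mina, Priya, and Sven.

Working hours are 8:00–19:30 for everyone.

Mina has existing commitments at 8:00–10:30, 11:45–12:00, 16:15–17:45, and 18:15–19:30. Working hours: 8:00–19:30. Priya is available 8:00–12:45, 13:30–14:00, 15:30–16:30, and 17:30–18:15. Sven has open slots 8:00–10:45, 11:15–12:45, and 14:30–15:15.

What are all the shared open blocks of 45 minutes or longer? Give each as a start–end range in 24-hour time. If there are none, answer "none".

12:00–12:45

Mina free within 08:00–19:30: 10:30–11:45, 12:00–16:15, 17:45–18:15.
Mina ∩ Priya: 10:30–11:45, 12:00–12:45, 13:30–14:00, 15:30–16:15, 17:45–18:15.
Mina ∩ Priya ∩ Sven: 10:30–10:45, 11:15–11:45, 12:00–12:45.
Windows ≥ 45 min: 12:00–12:45.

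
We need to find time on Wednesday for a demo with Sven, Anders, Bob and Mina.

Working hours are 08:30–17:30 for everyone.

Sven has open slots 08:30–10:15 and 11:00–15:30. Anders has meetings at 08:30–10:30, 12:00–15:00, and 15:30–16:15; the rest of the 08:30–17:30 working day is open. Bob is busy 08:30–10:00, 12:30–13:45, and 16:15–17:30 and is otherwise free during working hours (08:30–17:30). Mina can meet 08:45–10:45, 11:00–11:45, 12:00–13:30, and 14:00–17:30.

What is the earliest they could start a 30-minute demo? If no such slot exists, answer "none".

11:00

Anders free within 08:30–17:30: 10:30–12:00, 15:00–15:30, 16:15–17:30.
Bob free within 08:30–17:30: 10:00–12:30, 13:45–16:15.
Sven ∩ Anders: 11:00–12:00, 15:00–15:30.
Sven ∩ Anders ∩ Bob: 11:00–12:00, 15:00–15:30.
Sven ∩ Anders ∩ Bob ∩ Mina: 11:00–11:45, 15:00–15:30.
Windows ≥ 30 min: 11:00–11:45, 15:00–15:30.
Earliest such window starts at 11:00.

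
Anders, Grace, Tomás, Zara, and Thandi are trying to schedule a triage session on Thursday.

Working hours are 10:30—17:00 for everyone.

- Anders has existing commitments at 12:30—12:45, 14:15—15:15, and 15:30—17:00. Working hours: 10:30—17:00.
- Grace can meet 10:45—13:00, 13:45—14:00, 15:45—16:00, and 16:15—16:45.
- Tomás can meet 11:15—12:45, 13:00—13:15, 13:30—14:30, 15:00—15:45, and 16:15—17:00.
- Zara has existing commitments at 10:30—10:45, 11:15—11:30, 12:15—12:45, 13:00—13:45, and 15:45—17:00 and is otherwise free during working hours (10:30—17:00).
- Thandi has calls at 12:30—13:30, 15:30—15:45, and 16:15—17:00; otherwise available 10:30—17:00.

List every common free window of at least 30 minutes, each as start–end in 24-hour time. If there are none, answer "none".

11:30–12:15

Anders free within 10:30–17:00: 10:30–12:30, 12:45–14:15, 15:15–15:30.
Zara free within 10:30–17:00: 10:45–11:15, 11:30–12:15, 12:45–13:00, 13:45–15:45.
Thandi free within 10:30–17:00: 10:30–12:30, 13:30–15:30, 15:45–16:15.
Anders ∩ Grace: 10:45–12:30, 12:45–13:00, 13:45–14:00.
Anders ∩ Grace ∩ Tomás: 11:15–12:30, 13:45–14:00.
Anders ∩ Grace ∩ Tomás ∩ Zara: 11:30–12:15, 13:45–14:00.
Anders ∩ Grace ∩ Tomás ∩ Zara ∩ Thandi: 11:30–12:15, 13:45–14:00.
Windows ≥ 30 min: 11:30–12:15.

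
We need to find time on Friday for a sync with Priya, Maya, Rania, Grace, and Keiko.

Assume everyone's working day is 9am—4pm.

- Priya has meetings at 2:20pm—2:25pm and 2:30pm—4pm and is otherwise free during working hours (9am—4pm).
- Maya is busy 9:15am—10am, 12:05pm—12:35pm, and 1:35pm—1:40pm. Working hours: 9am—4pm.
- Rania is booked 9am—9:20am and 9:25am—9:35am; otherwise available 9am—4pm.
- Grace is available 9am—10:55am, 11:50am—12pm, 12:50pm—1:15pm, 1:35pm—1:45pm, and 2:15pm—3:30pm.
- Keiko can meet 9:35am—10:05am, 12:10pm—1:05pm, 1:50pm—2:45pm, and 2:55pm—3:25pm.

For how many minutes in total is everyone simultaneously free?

30 minutes

Priya free within 09:00–16:00: 09:00–14:20, 14:25–14:30.
Maya free within 09:00–16:00: 09:00–09:15, 10:00–12:05, 12:35–13:35, 13:40–16:00.
Rania free within 09:00–16:00: 09:20–09:25, 09:35–16:00.
Priya ∩ Maya: 09:00–09:15, 10:00–12:05, 12:35–13:35, 13:40–14:20, 14:25–14:30.
Priya ∩ Maya ∩ Rania: 10:00–12:05, 12:35–13:35, 13:40–14:20, 14:25–14:30.
Priya ∩ Maya ∩ Rania ∩ Grace: 10:00–10:55, 11:50–12:00, 12:50–13:15, 13:40–13:45, 14:15–14:20, 14:25–14:30.
Priya ∩ Maya ∩ Rania ∩ Grace ∩ Keiko: 10:00–10:05, 12:50–13:05, 14:15–14:20, 14:25–14:30.
Total common minutes: 5 + 15 + 5 + 5 = 30.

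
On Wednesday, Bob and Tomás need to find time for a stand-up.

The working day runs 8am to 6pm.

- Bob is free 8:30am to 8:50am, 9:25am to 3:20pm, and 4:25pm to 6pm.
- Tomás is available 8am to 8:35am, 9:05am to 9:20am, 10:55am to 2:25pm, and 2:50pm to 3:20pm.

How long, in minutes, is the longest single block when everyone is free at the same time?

Bob ∩ Tomás: 08:30–08:35, 10:55–14:25, 14:50–15:20.
Common window lengths: 5, 210, 30 min; longest is 210.

210 minutes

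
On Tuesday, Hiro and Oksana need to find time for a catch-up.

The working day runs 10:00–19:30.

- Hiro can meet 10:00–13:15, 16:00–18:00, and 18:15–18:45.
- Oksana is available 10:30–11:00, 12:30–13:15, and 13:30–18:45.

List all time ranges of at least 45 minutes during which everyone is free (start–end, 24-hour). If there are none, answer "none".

Hiro ∩ Oksana: 10:30–11:00, 12:30–13:15, 16:00–18:00, 18:15–18:45.
Windows ≥ 45 min: 12:30–13:15, 16:00–18:00.

12:30–13:15, 16:00–18:00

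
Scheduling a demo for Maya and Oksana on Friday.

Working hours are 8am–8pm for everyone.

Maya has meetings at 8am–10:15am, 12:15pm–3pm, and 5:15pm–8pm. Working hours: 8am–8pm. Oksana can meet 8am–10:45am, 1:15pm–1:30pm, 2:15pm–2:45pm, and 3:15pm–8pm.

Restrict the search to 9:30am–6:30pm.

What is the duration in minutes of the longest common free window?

120 minutes

Maya free within 08:00–20:00: 10:15–12:15, 15:00–17:15.
Maya ∩ Oksana: 10:15–10:45, 15:15–17:15.
Restricted to 09:30–18:30: 10:15–10:45, 15:15–17:15.
Common window lengths: 30, 120 min; longest is 120.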